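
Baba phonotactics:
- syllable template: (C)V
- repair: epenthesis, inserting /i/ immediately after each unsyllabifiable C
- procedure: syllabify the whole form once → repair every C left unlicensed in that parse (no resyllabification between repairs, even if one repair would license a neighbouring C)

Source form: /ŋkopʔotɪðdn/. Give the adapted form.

ŋikopiʔotɪðidini

The consonants /ŋ/, /p/, /ð/, /d/, /n/ cannot be parsed into a legal (C)V syllable (no codas are permitted; onsets are limited to one consonant).
Epenthesis after each stranded consonant: /ŋ/ → /ŋi/, /p/ → /pi/, /ð/ → /ði/, /d/ → /di/, /n/ → /ni/.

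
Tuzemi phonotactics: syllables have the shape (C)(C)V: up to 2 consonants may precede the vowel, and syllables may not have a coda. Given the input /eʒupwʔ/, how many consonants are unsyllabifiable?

Under (C)(C)V, the unsyllabifiable consonants are /p/, /w/, /ʔ/ (no codas are permitted; onsets may contain at most 2 consonants).

3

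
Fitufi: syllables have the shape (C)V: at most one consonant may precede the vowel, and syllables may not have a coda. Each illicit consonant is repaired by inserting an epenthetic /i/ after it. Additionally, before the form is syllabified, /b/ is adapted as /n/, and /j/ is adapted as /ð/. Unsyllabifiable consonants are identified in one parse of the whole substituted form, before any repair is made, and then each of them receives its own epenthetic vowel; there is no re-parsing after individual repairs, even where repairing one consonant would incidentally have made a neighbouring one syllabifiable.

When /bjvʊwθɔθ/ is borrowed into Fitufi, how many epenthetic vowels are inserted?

After substitution the input is /nðvʊwθɔθ/.
The unsyllabifiable consonants are /n/, /ð/, /w/, /θ/; each receives one epenthetic vowel.

4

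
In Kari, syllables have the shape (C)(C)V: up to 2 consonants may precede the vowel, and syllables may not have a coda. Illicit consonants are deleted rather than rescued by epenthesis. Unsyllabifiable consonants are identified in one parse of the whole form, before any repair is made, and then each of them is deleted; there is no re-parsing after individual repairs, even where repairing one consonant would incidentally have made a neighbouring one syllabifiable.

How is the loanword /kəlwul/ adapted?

Syllabifying with onset maximization leaves /l/ stranded (no codas are permitted; onsets may contain at most 2 consonants).
Deletion applies to /l/.

kəlwu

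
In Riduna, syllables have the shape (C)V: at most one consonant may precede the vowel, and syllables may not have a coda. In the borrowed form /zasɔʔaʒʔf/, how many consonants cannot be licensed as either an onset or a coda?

3

Under (C)V, the unsyllabifiable consonants are /ʒ/, /ʔ/, /f/ (no codas are permitted; onsets are limited to one consonant).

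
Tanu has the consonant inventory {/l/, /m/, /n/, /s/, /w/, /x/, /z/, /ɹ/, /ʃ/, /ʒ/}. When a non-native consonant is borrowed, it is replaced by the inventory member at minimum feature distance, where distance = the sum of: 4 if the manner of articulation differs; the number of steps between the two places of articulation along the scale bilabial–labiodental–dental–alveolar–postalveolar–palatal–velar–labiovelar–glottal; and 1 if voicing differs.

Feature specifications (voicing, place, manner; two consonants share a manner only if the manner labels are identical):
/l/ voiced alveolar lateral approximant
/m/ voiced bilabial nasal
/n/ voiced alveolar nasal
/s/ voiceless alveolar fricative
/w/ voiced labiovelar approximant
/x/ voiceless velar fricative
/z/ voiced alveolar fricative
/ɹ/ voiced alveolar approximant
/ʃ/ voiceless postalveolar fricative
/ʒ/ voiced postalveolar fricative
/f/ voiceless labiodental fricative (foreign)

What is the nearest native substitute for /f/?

s

/s/ is closest: same manner (fricative), place distance 2 (labiodental→alveolar), same voicing; total 2. Next closest is /z/ at distance 3.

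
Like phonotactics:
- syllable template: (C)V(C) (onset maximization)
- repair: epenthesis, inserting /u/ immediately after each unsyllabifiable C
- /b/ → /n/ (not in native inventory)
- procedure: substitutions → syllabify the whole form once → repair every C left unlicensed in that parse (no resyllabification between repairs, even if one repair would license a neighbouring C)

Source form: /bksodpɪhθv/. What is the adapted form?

Substitution: /b/ → /n/, giving /nksodpɪhθv/.
Under (C)V(C), the unsyllabifiable consonants are /n/, /k/, /θ/, /v/ (at most one coda consonant is licensed; onsets are limited to one consonant).
Epenthesis after each stranded consonant: /n/ → /nu/, /k/ → /ku/, /θ/ → /θu/, /v/ → /vu/.

nukusodpɪhθuvu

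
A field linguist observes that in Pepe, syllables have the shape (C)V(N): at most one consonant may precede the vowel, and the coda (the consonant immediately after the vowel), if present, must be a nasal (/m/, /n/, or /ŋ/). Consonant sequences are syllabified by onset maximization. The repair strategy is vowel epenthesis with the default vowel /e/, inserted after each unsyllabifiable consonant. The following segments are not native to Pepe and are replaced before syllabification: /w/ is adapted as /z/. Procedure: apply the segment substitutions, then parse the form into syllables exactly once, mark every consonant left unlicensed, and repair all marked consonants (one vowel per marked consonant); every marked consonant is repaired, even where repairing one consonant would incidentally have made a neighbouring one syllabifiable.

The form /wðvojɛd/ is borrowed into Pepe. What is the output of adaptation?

Substitution: /w/ → /z/, giving /zðvojɛd/.
Under (C)V(N), the unsyllabifiable consonants are /z/, /ð/, /d/ (only a nasal (/m/, /n/, or /ŋ/) is licensed in coda position; onsets are limited to one consonant).
Each unlicensed consonant becomes the onset of a new syllable: /z/ → /ze/, /ð/ → /ðe/, /d/ → /de/.

zeðevojɛde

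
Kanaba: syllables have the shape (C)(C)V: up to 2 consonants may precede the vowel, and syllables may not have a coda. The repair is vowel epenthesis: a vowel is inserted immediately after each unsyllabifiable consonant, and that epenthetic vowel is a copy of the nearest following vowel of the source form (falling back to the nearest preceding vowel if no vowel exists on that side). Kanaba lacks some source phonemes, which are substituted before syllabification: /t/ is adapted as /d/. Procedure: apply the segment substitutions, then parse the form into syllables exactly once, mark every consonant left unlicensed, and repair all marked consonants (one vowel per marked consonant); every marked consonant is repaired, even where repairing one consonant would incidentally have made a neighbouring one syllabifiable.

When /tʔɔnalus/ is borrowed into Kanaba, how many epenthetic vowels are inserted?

After substitution the input is /dʔɔnalus/.
The unsyllabifiable consonants are /s/; each receives one epenthetic vowel.

1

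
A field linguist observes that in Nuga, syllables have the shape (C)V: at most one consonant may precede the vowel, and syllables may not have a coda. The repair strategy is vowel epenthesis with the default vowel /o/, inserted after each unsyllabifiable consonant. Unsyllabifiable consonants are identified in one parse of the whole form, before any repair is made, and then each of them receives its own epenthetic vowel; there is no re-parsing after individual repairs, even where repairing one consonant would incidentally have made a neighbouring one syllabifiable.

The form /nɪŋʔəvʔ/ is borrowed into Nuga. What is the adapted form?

nɪŋoʔəvoʔo

Syllabifying with onset maximization leaves /ŋ/, /v/, /ʔ/ stranded (no codas are permitted; onsets are limited to one consonant).
Each unlicensed consonant becomes the onset of a new syllable: /ŋ/ → /ŋo/, /v/ → /vo/, /ʔ/ → /ʔo/.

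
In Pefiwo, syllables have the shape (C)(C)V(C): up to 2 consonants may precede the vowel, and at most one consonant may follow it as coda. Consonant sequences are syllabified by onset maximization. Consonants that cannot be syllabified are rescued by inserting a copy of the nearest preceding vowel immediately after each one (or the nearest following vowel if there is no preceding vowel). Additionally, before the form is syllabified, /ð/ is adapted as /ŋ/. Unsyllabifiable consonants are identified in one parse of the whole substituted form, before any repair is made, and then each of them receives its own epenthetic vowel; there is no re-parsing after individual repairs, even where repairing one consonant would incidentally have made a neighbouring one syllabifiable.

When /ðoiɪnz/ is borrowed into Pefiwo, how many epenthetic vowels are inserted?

After substitution the input is /ŋoiɪnz/.
The unsyllabifiable consonants are /z/; each receives one epenthetic vowel.

1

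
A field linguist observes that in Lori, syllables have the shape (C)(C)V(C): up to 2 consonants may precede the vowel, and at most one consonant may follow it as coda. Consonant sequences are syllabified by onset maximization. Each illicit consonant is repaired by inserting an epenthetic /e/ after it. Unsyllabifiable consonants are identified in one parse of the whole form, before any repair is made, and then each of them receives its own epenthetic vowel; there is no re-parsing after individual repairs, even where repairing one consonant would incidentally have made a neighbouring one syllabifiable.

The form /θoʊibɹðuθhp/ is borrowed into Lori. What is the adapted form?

θoʊibɹðuθhepe

The consonants /h/, /p/ cannot be parsed into a legal (C)(C)V(C) syllable (at most one coda consonant is licensed; onsets may contain at most 2 consonants).
Inserting the epenthetic vowel yields /h/ → /he/, /p/ → /pe/.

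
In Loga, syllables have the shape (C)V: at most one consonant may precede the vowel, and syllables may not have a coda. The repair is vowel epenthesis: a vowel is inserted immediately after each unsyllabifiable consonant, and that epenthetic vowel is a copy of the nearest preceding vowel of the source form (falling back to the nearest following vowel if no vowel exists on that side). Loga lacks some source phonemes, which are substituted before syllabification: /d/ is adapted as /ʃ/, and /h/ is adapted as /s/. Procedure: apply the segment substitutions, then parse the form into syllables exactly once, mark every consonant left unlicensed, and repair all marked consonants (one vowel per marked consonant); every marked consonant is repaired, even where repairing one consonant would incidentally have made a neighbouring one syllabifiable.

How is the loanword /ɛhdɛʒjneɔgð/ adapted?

ɛsɛʃɛʒɛjɛneɔgɔðɔ

Substitution: /h/ → /s/, /d/ → /ʃ/, giving /ɛsʃɛʒjneɔgð/.
Syllabifying with onset maximization leaves /s/, /ʒ/, /j/, /g/, /ð/ stranded (no codas are permitted; onsets are limited to one consonant).
Inserting the epenthetic vowel yields /s/ → /sɛ/, /ʒ/ → /ʒɛ/, /j/ → /jɛ/, /g/ → /gɔ/, /ð/ → /ðɔ/.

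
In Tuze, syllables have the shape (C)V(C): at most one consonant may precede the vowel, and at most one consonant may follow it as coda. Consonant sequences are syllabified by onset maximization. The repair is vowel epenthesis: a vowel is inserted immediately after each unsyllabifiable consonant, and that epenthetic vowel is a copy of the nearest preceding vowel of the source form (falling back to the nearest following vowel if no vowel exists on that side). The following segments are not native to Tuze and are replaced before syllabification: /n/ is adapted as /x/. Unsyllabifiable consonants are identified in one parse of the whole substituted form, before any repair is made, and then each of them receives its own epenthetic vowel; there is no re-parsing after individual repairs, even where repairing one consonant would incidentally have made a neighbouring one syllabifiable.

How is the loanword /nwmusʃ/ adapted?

xuwumusʃu

Substitution: /n/ → /x/, giving /xwmusʃ/.
Syllabifying with onset maximization leaves /x/, /w/, /ʃ/ stranded (at most one coda consonant is licensed; onsets are limited to one consonant).
Inserting the epenthetic vowel yields /x/ → /xu/, /w/ → /wu/, /ʃ/ → /ʃu/.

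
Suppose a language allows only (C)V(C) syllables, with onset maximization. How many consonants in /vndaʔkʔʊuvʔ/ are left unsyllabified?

The consonants /v/, /n/, /k/, /ʔ/ cannot be parsed into a legal (C)V(C) syllable (at most one coda consonant is licensed; onsets are limited to one consonant).

4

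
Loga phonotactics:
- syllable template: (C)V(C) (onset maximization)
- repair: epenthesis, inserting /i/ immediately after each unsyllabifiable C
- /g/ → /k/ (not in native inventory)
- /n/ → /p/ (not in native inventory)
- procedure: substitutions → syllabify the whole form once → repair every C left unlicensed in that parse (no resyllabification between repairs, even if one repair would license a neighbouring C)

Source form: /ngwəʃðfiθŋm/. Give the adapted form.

Substitution: /n/ → /p/, /g/ → /k/, giving /pkwəʃðfiθŋm/.
Syllabifying with onset maximization leaves /p/, /k/, /ð/, /ŋ/, /m/ stranded (at most one coda consonant is licensed; onsets are limited to one consonant).
Each unlicensed consonant becomes the onset of a new syllable: /p/ → /pi/, /k/ → /ki/, /ð/ → /ði/, /ŋ/ → /ŋi/, /m/ → /mi/.

pikiwəʃðifiθŋimi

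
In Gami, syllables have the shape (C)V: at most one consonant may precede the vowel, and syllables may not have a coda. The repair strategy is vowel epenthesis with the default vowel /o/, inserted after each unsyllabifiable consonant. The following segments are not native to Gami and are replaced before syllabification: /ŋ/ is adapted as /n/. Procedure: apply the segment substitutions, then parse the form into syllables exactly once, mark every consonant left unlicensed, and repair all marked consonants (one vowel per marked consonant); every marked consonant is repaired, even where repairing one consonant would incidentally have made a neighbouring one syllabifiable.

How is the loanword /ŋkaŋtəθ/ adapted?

Substitution: /ŋ/ → /n/, giving /nkantəθ/.
The consonants /n/, /n/, /θ/ cannot be parsed into a legal (C)V syllable (no codas are permitted; onsets are limited to one consonant).
Epenthesis after each stranded consonant: /n/ → /no/, /n/ → /no/, /θ/ → /θo/.

nokanotəθo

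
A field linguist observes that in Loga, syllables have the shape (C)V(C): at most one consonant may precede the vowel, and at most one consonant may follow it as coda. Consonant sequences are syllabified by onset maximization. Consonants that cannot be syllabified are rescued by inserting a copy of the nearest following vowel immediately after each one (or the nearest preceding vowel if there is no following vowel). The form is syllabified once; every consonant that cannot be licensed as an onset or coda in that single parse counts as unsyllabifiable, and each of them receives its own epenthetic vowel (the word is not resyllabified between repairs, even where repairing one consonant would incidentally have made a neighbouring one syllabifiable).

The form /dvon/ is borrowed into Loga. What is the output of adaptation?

dovon

Syllabifying with onset maximization leaves /d/ stranded (at most one coda consonant is licensed; onsets are limited to one consonant).
Inserting the epenthetic vowel yields /d/ → /do/.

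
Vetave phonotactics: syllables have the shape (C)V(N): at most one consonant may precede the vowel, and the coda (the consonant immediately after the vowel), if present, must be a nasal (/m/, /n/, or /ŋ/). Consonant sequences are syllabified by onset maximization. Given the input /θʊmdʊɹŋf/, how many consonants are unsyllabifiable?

3

Syllabifying with onset maximization leaves /ɹ/, /ŋ/, /f/ stranded (only a nasal (/m/, /n/, or /ŋ/) is licensed in coda position; onsets are limited to one consonant).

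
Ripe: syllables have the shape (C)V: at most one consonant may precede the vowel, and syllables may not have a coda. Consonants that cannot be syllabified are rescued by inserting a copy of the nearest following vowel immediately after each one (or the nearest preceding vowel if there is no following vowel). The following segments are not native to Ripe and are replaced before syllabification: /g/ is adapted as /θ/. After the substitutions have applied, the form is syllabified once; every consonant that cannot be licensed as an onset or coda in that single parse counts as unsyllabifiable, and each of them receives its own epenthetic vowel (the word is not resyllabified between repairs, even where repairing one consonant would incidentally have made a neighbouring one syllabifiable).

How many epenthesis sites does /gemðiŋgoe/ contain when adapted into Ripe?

2

After substitution the input is /θemðiŋθoe/.
The unsyllabifiable consonants are /m/, /ŋ/; each receives one epenthetic vowel.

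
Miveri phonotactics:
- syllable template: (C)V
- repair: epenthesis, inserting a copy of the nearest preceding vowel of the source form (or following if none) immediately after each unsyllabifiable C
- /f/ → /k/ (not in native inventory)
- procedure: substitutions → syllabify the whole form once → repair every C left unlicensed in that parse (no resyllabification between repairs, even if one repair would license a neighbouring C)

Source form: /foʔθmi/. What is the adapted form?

Substitution: /f/ → /k/, giving /koʔθmi/.
The consonants /ʔ/, /θ/ cannot be parsed into a legal (C)V syllable (no codas are permitted; onsets are limited to one consonant).
Inserting the epenthetic vowel yields /ʔ/ → /ʔo/, /θ/ → /θo/.

koʔoθomi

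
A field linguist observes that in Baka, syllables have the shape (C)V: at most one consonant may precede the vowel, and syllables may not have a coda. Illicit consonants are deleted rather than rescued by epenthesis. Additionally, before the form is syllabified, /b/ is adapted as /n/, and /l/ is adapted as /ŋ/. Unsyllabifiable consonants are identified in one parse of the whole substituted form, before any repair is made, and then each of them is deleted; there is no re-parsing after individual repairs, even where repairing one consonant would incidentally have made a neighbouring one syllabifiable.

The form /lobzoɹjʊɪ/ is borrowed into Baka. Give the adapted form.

Substitution: /l/ → /ŋ/, /b/ → /n/, giving /ŋonzoɹjʊɪ/.
Syllabifying with onset maximization leaves /n/, /ɹ/ stranded (no codas are permitted; onsets are limited to one consonant).
Deleting the stranded consonants removes /n/, /ɹ/.

ŋozojʊɪ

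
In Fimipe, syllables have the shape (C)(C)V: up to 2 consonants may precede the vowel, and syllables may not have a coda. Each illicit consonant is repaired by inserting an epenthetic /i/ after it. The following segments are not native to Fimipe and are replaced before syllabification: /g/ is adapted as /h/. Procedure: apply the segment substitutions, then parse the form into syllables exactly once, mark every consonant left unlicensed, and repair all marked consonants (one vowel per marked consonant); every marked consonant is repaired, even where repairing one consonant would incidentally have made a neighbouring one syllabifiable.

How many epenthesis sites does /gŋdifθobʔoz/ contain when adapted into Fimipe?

After substitution the input is /hŋdifθobʔoz/.
The unsyllabifiable consonants are /h/, /z/; each receives one epenthetic vowel.

2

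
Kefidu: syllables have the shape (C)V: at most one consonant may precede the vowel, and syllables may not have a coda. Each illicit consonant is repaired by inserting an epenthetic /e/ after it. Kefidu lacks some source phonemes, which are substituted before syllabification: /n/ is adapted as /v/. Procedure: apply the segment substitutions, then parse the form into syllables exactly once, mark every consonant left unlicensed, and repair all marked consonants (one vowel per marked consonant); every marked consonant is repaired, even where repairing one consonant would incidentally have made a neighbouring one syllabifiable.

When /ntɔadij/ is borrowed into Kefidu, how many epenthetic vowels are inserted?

After substitution the input is /vtɔadij/.
The unsyllabifiable consonants are /v/, /j/; each receives one epenthetic vowel.

2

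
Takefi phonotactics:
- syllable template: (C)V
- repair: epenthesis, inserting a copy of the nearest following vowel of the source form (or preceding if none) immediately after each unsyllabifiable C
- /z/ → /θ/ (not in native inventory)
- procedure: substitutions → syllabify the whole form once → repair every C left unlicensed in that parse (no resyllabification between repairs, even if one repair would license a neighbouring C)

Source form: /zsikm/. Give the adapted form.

θisikimi

Substitution: /z/ → /θ/, giving /θsikm/.
Syllabifying with onset maximization leaves /θ/, /k/, /m/ stranded (no codas are permitted; onsets are limited to one consonant).
Each unlicensed consonant becomes the onset of a new syllable: /θ/ → /θi/, /k/ → /ki/, /m/ → /mi/.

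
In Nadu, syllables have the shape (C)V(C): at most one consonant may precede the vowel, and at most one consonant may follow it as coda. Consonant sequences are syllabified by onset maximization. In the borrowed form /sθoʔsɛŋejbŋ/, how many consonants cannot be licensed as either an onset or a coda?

Under (C)V(C), the unsyllabifiable consonants are /s/, /b/, /ŋ/ (at most one coda consonant is licensed; onsets are limited to one consonant).

3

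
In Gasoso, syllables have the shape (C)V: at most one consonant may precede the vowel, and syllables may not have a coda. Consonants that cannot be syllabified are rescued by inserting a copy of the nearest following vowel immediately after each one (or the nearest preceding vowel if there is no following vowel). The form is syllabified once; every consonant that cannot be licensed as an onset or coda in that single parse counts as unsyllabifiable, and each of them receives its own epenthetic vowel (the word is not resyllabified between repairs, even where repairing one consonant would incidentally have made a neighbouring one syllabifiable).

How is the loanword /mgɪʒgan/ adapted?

mɪgɪʒagana

Under (C)V, the unsyllabifiable consonants are /m/, /ʒ/, /n/ (no codas are permitted; onsets are limited to one consonant).
Epenthesis after each stranded consonant: /m/ → /mɪ/, /ʒ/ → /ʒa/, /n/ → /na/.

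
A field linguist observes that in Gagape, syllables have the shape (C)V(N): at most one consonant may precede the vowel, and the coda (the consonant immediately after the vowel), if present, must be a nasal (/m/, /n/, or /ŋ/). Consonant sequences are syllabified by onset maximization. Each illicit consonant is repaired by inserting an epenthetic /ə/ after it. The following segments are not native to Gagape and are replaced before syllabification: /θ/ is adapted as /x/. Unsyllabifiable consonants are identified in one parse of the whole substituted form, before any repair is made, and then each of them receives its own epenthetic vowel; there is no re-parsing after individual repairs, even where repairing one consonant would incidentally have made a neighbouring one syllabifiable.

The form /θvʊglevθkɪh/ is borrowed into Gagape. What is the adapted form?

Substitution: /θ/ → /x/, giving /xvʊglevxkɪh/.
Under (C)V(N), the unsyllabifiable consonants are /x/, /g/, /v/, /x/, /h/ (only a nasal (/m/, /n/, or /ŋ/) is licensed in coda position; onsets are limited to one consonant).
Each unlicensed consonant becomes the onset of a new syllable: /x/ → /xə/, /g/ → /gə/, /v/ → /və/, /x/ → /xə/, /h/ → /hə/.

xəvʊgəlevəxəkɪhə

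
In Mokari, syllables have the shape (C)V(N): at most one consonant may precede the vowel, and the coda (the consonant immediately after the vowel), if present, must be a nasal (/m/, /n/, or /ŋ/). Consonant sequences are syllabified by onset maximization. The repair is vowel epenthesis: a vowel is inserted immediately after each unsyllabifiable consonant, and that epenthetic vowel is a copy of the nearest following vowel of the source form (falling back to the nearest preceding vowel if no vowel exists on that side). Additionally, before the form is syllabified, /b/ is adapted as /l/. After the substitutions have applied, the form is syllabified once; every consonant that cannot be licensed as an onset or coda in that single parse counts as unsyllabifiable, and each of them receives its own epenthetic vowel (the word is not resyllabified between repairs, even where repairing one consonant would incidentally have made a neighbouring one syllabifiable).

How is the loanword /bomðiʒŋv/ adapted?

Substitution: /b/ → /l/, giving /lomðiʒŋv/.
The consonants /ʒ/, /ŋ/, /v/ cannot be parsed into a legal (C)V(N) syllable (only a nasal (/m/, /n/, or /ŋ/) is licensed in coda position; onsets are limited to one consonant).
Epenthesis after each stranded consonant: /ʒ/ → /ʒi/, /ŋ/ → /ŋi/, /v/ → /vi/.

lomðiʒiŋivi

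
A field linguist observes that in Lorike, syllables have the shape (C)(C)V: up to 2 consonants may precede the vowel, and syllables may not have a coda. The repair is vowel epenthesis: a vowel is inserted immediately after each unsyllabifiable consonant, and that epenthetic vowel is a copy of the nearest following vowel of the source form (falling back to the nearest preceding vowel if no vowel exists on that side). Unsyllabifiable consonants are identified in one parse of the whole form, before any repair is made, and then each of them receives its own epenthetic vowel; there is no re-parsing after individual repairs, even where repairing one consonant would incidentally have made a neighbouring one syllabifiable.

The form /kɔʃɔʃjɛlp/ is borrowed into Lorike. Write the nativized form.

The consonants /l/, /p/ cannot be parsed into a legal (C)(C)V syllable (no codas are permitted; onsets may contain at most 2 consonants).
Epenthesis after each stranded consonant: /l/ → /lɛ/, /p/ → /pɛ/.

kɔʃɔʃjɛlɛpɛ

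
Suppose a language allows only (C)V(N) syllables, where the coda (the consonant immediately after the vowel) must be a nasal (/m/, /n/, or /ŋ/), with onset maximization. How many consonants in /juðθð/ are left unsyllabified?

The consonants /ð/, /θ/, /ð/ cannot be parsed into a legal (C)V(N) syllable (only a nasal (/m/, /n/, or /ŋ/) is licensed in coda position; onsets are limited to one consonant).

3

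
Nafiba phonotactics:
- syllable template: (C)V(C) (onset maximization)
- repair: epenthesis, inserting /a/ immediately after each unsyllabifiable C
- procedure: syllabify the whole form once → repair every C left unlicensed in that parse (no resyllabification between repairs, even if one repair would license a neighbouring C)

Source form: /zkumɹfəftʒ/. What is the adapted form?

zakumɹafəftaʒa

Under (C)V(C), the unsyllabifiable consonants are /z/, /ɹ/, /t/, /ʒ/ (at most one coda consonant is licensed; onsets are limited to one consonant).
Inserting the epenthetic vowel yields /z/ → /za/, /ɹ/ → /ɹa/, /t/ → /ta/, /ʒ/ → /ʒa/.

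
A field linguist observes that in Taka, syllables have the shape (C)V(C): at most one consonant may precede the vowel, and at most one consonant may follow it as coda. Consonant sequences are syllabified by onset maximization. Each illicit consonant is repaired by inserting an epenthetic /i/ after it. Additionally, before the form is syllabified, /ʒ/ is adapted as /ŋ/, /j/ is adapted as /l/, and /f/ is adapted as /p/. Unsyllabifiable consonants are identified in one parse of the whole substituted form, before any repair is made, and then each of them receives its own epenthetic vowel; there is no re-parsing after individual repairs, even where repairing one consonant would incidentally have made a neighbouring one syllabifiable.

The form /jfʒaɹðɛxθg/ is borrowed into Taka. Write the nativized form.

lipiŋaɹðɛxθigi

Substitution: /j/ → /l/, /f/ → /p/, /ʒ/ → /ŋ/, giving /lpŋaɹðɛxθg/.
Syllabifying with onset maximization leaves /l/, /p/, /θ/, /g/ stranded (at most one coda consonant is licensed; onsets are limited to one consonant).
Inserting the epenthetic vowel yields /l/ → /li/, /p/ → /pi/, /θ/ → /θi/, /g/ → /gi/.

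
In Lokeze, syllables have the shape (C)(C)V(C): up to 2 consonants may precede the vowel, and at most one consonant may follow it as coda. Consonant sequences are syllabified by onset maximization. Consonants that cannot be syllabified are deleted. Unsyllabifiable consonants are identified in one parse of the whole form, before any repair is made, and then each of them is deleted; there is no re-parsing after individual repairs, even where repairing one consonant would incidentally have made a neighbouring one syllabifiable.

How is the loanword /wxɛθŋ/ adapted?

wxɛθ

Syllabifying with onset maximization leaves /ŋ/ stranded (at most one coda consonant is licensed; onsets may contain at most 2 consonants).
Deleting the stranded consonants removes /ŋ/.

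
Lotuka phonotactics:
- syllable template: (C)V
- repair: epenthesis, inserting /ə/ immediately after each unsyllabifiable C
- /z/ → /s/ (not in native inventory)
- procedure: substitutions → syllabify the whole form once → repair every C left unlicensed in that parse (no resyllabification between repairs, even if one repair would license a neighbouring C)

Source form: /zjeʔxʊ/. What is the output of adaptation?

Substitution: /z/ → /s/, giving /sjeʔxʊ/.
Syllabifying with onset maximization leaves /s/, /ʔ/ stranded (no codas are permitted; onsets are limited to one consonant).
Epenthesis after each stranded consonant: /s/ → /sə/, /ʔ/ → /ʔə/.

səjeʔəxʊ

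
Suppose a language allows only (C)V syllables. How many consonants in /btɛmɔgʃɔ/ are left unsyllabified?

The consonants /b/, /g/ cannot be parsed into a legal (C)V syllable (no codas are permitted; onsets are limited to one consonant).

2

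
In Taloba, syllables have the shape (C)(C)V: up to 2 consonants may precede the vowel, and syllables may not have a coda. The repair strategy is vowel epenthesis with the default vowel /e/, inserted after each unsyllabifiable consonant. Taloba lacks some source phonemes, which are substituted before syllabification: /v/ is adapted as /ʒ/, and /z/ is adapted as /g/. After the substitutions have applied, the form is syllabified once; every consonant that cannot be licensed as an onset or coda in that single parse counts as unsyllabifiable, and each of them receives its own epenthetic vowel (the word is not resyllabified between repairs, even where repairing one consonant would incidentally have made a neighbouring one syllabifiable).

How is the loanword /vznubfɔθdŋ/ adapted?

ʒegnubfɔθedeŋe

Substitution: /v/ → /ʒ/, /z/ → /g/, giving /ʒgnubfɔθdŋ/.
Syllabifying with onset maximization leaves /ʒ/, /θ/, /d/, /ŋ/ stranded (no codas are permitted; onsets may contain at most 2 consonants).
Inserting the epenthetic vowel yields /ʒ/ → /ʒe/, /θ/ → /θe/, /d/ → /de/, /ŋ/ → /ŋe/.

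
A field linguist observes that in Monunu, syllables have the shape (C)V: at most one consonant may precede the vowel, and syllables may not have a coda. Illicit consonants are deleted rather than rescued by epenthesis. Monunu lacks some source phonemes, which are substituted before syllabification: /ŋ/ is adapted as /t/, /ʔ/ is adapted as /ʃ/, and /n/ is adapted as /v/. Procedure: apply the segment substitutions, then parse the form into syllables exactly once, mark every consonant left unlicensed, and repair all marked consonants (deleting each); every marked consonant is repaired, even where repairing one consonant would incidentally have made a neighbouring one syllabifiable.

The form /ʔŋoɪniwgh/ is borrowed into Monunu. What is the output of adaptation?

toɪvi

Substitution: /ʔ/ → /ʃ/, /ŋ/ → /t/, /n/ → /v/, giving /ʃtoɪviwgh/.
Syllabifying with onset maximization leaves /ʃ/, /w/, /g/, /h/ stranded (no codas are permitted; onsets are limited to one consonant).
Deleting the stranded consonants removes /ʃ/, /w/, /g/, /h/.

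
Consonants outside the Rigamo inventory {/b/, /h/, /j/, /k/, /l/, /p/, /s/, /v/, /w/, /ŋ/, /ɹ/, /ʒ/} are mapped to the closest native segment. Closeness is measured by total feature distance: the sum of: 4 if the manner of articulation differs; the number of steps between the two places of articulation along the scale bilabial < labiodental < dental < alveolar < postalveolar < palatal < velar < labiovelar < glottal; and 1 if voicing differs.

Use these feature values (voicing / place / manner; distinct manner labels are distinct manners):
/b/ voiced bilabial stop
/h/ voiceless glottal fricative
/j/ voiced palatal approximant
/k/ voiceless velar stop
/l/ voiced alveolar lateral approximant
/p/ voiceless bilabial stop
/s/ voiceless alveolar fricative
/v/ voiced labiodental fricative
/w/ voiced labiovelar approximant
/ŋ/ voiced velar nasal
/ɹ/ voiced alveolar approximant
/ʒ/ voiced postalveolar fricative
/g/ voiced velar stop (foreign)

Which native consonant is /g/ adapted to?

/k/ is closest: same manner (stop), place distance 0 (velar→velar), voicing differs (+1); total 1. Next closest is /ŋ/ at distance 4.

k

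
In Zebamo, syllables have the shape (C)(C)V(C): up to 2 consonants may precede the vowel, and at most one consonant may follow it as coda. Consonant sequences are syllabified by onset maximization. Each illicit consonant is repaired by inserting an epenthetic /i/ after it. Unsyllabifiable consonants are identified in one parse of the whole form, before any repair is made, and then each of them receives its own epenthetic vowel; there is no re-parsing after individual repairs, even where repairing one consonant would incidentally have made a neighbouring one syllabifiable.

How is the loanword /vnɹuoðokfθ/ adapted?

vinɹuoðokfiθi

The consonants /v/, /f/, /θ/ cannot be parsed into a legal (C)(C)V(C) syllable (at most one coda consonant is licensed; onsets may contain at most 2 consonants).
Epenthesis after each stranded consonant: /v/ → /vi/, /f/ → /fi/, /θ/ → /θi/.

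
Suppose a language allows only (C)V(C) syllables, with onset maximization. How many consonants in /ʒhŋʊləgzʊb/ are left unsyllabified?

2

Syllabifying with onset maximization leaves /ʒ/, /h/ stranded (at most one coda consonant is licensed; onsets are limited to one consonant).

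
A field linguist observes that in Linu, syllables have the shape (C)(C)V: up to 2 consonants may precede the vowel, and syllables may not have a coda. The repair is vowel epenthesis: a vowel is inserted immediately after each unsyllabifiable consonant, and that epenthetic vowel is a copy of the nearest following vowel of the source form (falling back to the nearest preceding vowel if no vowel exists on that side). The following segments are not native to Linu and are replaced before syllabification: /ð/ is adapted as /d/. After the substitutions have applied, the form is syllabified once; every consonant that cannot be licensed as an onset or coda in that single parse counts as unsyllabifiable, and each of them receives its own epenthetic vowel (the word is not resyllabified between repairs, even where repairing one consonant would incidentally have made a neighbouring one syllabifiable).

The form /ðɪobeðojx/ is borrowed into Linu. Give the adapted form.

dɪobedojoxo

Substitution: /ð/ → /d/, giving /dɪobedojx/.
Under (C)(C)V, the unsyllabifiable consonants are /j/, /x/ (no codas are permitted; onsets may contain at most 2 consonants).
Epenthesis after each stranded consonant: /j/ → /jo/, /x/ → /xo/.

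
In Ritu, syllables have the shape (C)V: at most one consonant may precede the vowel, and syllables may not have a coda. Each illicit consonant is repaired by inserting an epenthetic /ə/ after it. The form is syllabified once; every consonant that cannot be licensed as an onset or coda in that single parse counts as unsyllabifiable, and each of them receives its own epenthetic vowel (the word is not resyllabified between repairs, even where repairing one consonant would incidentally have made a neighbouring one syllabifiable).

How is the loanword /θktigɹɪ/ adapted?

θəkətigəɹɪ

The consonants /θ/, /k/, /g/ cannot be parsed into a legal (C)V syllable (no codas are permitted; onsets are limited to one consonant).
Each unlicensed consonant becomes the onset of a new syllable: /θ/ → /θə/, /k/ → /kə/, /g/ → /gə/.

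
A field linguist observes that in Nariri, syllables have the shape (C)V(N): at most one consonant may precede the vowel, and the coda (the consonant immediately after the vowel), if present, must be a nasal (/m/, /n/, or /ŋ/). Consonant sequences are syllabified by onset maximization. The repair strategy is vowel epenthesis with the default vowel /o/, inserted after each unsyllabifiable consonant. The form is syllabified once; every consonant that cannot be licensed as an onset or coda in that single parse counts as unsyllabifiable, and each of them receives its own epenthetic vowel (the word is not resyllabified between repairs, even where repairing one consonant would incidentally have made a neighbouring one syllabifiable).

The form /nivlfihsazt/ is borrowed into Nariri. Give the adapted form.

Syllabifying with onset maximization leaves /v/, /l/, /h/, /z/, /t/ stranded (only a nasal (/m/, /n/, or /ŋ/) is licensed in coda position; onsets are limited to one consonant).
Epenthesis after each stranded consonant: /v/ → /vo/, /l/ → /lo/, /h/ → /ho/, /z/ → /zo/, /t/ → /to/.

nivolofihosazoto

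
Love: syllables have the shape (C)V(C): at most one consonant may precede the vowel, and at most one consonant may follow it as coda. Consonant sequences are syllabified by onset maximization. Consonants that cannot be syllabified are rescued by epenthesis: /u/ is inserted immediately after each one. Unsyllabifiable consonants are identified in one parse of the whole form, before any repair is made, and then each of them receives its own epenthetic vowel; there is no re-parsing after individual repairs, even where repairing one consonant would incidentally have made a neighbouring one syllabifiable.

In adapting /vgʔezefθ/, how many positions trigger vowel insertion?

3

The unsyllabifiable consonants are /v/, /g/, /θ/; each receives one epenthetic vowel.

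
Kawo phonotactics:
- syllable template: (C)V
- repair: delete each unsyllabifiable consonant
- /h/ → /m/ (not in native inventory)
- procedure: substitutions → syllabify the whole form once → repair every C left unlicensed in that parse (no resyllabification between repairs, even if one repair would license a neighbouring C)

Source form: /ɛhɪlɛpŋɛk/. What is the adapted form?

ɛmɪlɛŋɛ

Substitution: /h/ → /m/, giving /ɛmɪlɛpŋɛk/.
The consonants /p/, /k/ cannot be parsed into a legal (C)V syllable (no codas are permitted; onsets are limited to one consonant).
Deleting the stranded consonants removes /p/, /k/.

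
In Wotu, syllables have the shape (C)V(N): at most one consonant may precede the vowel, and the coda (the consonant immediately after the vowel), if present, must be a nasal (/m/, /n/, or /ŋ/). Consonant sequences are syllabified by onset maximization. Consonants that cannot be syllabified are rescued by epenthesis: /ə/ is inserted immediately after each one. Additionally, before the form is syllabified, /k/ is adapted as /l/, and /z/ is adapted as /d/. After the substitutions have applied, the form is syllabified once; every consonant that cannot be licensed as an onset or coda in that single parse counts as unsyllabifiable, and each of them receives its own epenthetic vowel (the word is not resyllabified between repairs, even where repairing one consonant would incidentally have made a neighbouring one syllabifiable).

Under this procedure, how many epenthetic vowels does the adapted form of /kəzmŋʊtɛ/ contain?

2

After substitution the input is /lədmŋʊtɛ/.
The unsyllabifiable consonants are /d/, /m/; each receives one epenthetic vowel.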